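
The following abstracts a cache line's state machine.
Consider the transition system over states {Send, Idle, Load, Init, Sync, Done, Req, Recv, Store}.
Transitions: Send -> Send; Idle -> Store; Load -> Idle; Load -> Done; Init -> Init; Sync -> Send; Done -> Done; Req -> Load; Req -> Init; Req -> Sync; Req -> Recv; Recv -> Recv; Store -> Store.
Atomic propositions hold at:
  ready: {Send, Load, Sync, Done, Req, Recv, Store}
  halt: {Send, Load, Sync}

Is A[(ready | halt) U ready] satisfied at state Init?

No

Sat(ready | halt) = {Send, Load, Sync, Done, Req, Recv, Store}
A[(ready | halt) U ready]: least fixpoint, start Z0 = Sat(ready) = {Send, Load, Sync, Done, Req, Recv, Store}, add states in Sat(ready | halt) with every successor in Z. Already a fixed point.
Sat(A[(ready | halt) U ready]) = {Send, Load, Sync, Done, Req, Recv, Store}
Init ∉ Sat(A[(ready | halt) U ready]) = {Send, Load, Sync, Done, Req, Recv, Store}, so the formula does not hold at Init.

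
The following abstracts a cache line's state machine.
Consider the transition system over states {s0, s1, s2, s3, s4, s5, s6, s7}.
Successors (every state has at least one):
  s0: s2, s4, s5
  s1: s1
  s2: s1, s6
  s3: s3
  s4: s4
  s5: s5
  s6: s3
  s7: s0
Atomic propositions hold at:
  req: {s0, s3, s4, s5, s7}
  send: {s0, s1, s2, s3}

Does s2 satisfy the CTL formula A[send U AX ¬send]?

Sat(¬send) = {s4, s5, s6, s7}
Sat(AX ¬send) = {s : every successor in {s4, s5, s6, s7}} = {s4, s5}
A[send U AX ¬send]: least fixpoint, start Z0 = Sat(AX ¬send) = {s4, s5}, add states in Sat(send) with every successor in Z. Already a fixed point.
Sat(A[send U AX ¬send]) = {s4, s5}
s2 ∉ Sat(A[send U AX ¬send]) = {s4, s5}, so the formula does not hold at s2.

No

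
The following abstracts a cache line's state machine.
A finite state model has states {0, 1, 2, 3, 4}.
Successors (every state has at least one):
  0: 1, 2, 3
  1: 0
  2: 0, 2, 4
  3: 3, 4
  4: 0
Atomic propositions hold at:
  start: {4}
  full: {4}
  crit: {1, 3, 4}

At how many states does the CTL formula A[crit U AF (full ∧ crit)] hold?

Sat(full ∧ crit) = {4}
AF (full ∧ crit): least fixpoint, start Z0 = {4}, add states with every successor in Z. Already a fixed point.
Sat(AF (full ∧ crit)) = {4}
A[crit U AF (full ∧ crit)]: least fixpoint, start Z0 = Sat(AF (full ∧ crit)) = {4}, add states in Sat(crit) with every successor in Z. Already a fixed point.
Sat(A[crit U AF (full ∧ crit)]) = {4}
|Sat(A[crit U AF (full ∧ crit)])| = |{4}| = 1.

1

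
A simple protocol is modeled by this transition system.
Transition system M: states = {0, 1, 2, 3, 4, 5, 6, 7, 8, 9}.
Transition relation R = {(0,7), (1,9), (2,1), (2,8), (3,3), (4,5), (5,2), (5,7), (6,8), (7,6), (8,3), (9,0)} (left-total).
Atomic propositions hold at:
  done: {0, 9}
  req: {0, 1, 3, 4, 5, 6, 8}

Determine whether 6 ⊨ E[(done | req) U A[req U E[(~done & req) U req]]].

Yes

Sat(done | req) = {0, 1, 3, 4, 5, 6, 8, 9}
Sat(~done) = {1, 2, 3, 4, 5, 6, 7, 8}
Sat(~done & req) = {1, 3, 4, 5, 6, 8}
E[(~done & req) U req]: least fixpoint, start Z0 = Sat(req) = {0, 1, 3, 4, 5, 6, 8}, add states in Sat(~done & req) with some successor in Z. Already a fixed point.
Sat(E[(~done & req) U req]) = {0, 1, 3, 4, 5, 6, 8}
A[req U E[(~done & req) U req]]: least fixpoint, start Z0 = Sat(E[(~done & req) U req]) = {0, 1, 3, 4, 5, 6, 8}, add states in Sat(req) with every successor in Z. Already a fixed point.
Sat(A[req U E[(~done & req) U req]]) = {0, 1, 3, 4, 5, 6, 8}
E[(done | req) U A[req U E[(~done & req) U req]]]: least fixpoint, start Z0 = Sat(A[req U E[(~done & req) U req]]) = {0, 1, 3, 4, 5, 6, 8}, add states in Sat(done | req) with some successor in Z. Z1 = {0, 1, 3, 4, 5, 6, 8, 9}; fixed.
Sat(E[(done | req) U A[req U E[(~done & req) U req]]]) = {0, 1, 3, 4, 5, 6, 8, 9}
6 ∈ Sat(E[(done | req) U A[req U E[(~done & req) U req]]]) = {0, 1, 3, 4, 5, 6, 8, 9}, so the formula holds at 6.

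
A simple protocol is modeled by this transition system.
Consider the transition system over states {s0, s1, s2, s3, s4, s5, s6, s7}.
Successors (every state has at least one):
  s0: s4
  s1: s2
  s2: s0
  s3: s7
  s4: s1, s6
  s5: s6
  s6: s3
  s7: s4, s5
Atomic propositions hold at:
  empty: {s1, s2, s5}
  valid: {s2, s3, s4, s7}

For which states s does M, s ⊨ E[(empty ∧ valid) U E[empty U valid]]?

{s1, s2, s3, s4, s7}

Sat(empty ∧ valid) = {s2}
E[empty U valid]: least fixpoint, start Z0 = Sat(valid) = {s2, s3, s4, s7}, add states in Sat(empty) with some successor in Z. Z1 = {s1, s2, s3, s4, s7}; fixed.
Sat(E[empty U valid]) = {s1, s2, s3, s4, s7}
E[(empty ∧ valid) U E[empty U valid]]: least fixpoint, start Z0 = Sat(E[empty U valid]) = {s1, s2, s3, s4, s7}, add states in Sat(empty ∧ valid) with some successor in Z. Already a fixed point.
Sat(E[(empty ∧ valid) U E[empty U valid]]) = {s1, s2, s3, s4, s7}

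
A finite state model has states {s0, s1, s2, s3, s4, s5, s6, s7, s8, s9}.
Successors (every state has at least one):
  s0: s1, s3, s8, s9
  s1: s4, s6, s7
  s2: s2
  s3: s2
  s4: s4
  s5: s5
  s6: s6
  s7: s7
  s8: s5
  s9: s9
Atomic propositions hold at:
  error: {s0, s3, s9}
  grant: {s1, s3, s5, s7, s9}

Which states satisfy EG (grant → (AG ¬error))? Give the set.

Sat(¬error) = {s1, s2, s4, s5, s6, s7, s8}
AG ¬error: greatest fixpoint, start Z0 = {s1, s2, s4, s5, s6, s7, s8}, keep only states in Sat with every successor in Z. Already a fixed point.
Sat(AG ¬error) = {s1, s2, s4, s5, s6, s7, s8}
Sat(grant → (AG ¬error)) = {s0, s1, s2, s4, s5, s6, s7, s8}
EG (grant → (AG ¬error)): greatest fixpoint, start Z0 = {s0, s1, s2, s4, s5, s6, s7, s8}, keep only states in Sat with some successor in Z. Already a fixed point.
Sat(EG (grant → (AG ¬error))) = {s0, s1, s2, s4, s5, s6, s7, s8}

{s0, s1, s2, s4, s5, s6, s7, s8}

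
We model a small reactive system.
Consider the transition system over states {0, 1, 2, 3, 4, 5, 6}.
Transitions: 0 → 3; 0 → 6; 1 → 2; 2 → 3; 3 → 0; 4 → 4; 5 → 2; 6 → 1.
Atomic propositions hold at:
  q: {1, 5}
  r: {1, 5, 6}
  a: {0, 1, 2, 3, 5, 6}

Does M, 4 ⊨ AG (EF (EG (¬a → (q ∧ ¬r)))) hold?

No

Sat(¬a) = {4}
Sat(¬r) = {0, 2, 3, 4}
Sat(q ∧ ¬r) = ∅
Sat(¬a → (q ∧ ¬r)) = {0, 1, 2, 3, 5, 6}
EG (¬a → (q ∧ ¬r)): greatest fixpoint, start Z0 = {0, 1, 2, 3, 5, 6}, keep only states in Sat with some successor in Z. Already a fixed point.
Sat(EG (¬a → (q ∧ ¬r))) = {0, 1, 2, 3, 5, 6}
EF (EG (¬a → (q ∧ ¬r))): least fixpoint, start Z0 = {0, 1, 2, 3, 5, 6}, add states with some successor in Z. Already a fixed point.
Sat(EF (EG (¬a → (q ∧ ¬r)))) = {0, 1, 2, 3, 5, 6}
AG (EF (EG (¬a → (q ∧ ¬r)))): greatest fixpoint, start Z0 = {0, 1, 2, 3, 5, 6}, keep only states in Sat with every successor in Z. Already a fixed point.
Sat(AG (EF (EG (¬a → (q ∧ ¬r))))) = {0, 1, 2, 3, 5, 6}
4 ∉ Sat(AG (EF (EG (¬a → (q ∧ ¬r))))) = {0, 1, 2, 3, 5, 6}, so the formula does not hold at 4.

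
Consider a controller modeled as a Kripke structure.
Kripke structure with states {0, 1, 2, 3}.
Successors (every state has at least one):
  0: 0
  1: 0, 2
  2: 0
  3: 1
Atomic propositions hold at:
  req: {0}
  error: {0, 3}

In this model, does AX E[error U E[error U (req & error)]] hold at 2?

Sat(req & error) = {0}
E[error U (req & error)]: least fixpoint, start Z0 = Sat((req & error)) = {0}, add states in Sat(error) with some successor in Z. Already a fixed point.
Sat(E[error U (req & error)]) = {0}
E[error U E[error U (req & error)]]: least fixpoint, start Z0 = Sat(E[error U (req & error)]) = {0}, add states in Sat(error) with some successor in Z. Already a fixed point.
Sat(E[error U E[error U (req & error)]]) = {0}
Sat(AX E[error U E[error U (req & error)]]) = {s : every successor in {0}} = {0, 2}
2 ∈ Sat(AX E[error U E[error U (req & error)]]) = {0, 2}, so the formula holds at 2.

Yes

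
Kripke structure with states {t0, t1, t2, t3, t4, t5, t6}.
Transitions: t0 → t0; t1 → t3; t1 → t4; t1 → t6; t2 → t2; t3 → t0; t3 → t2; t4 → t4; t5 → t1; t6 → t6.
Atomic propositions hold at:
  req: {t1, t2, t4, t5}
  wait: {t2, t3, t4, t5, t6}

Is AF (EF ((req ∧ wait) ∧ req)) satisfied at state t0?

Sat(req ∧ wait) = {t2, t4, t5}
Sat((req ∧ wait) ∧ req) = {t2, t4, t5}
EF ((req ∧ wait) ∧ req): least fixpoint, start Z0 = {t2, t4, t5}, add states with some successor in Z. Z1 = {t1, t2, t3, t4, t5}; fixed.
Sat(EF ((req ∧ wait) ∧ req)) = {t1, t2, t3, t4, t5}
AF (EF ((req ∧ wait) ∧ req)): least fixpoint, start Z0 = {t1, t2, t3, t4, t5}, add states with every successor in Z. Already a fixed point.
Sat(AF (EF ((req ∧ wait) ∧ req))) = {t1, t2, t3, t4, t5}
t0 ∉ Sat(AF (EF ((req ∧ wait) ∧ req))) = {t1, t2, t3, t4, t5}, so the formula does not hold at t0.

No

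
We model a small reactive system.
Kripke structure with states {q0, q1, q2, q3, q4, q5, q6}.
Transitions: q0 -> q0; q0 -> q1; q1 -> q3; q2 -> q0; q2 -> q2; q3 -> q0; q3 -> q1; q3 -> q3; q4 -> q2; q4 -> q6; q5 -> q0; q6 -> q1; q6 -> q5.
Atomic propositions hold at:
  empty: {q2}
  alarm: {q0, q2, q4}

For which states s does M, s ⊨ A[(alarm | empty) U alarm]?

{q0, q2, q4}

Sat(alarm | empty) = {q0, q2, q4}
A[(alarm | empty) U alarm]: least fixpoint, start Z0 = Sat(alarm) = {q0, q2, q4}, add states in Sat(alarm | empty) with every successor in Z. Already a fixed point.
Sat(A[(alarm | empty) U alarm]) = {q0, q2, q4}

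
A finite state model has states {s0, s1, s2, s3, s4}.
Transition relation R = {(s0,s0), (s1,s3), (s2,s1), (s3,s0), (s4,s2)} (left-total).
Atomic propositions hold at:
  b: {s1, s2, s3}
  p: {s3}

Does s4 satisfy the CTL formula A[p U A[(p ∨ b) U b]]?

Sat(p ∨ b) = {s1, s2, s3}
A[(p ∨ b) U b]: least fixpoint, start Z0 = Sat(b) = {s1, s2, s3}, add states in Sat(p ∨ b) with every successor in Z. Already a fixed point.
Sat(A[(p ∨ b) U b]) = {s1, s2, s3}
A[p U A[(p ∨ b) U b]]: least fixpoint, start Z0 = Sat(A[(p ∨ b) U b]) = {s1, s2, s3}, add states in Sat(p) with every successor in Z. Already a fixed point.
Sat(A[p U A[(p ∨ b) U b]]) = {s1, s2, s3}
s4 ∉ Sat(A[p U A[(p ∨ b) U b]]) = {s1, s2, s3}, so the formula does not hold at s4.

No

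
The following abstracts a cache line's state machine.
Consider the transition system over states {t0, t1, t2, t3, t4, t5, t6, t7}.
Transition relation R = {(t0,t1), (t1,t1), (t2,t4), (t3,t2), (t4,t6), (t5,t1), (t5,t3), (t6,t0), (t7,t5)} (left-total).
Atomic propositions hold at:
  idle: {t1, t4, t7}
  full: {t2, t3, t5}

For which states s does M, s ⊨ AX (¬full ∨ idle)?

Sat(¬full) = {t0, t1, t4, t6, t7}
Sat(¬full ∨ idle) = {t0, t1, t4, t6, t7}
Sat(AX (¬full ∨ idle)) = {s : every successor in {t0, t1, t4, t6, t7}} = {t0, t1, t2, t4, t6}

{t0, t1, t2, t4, t6}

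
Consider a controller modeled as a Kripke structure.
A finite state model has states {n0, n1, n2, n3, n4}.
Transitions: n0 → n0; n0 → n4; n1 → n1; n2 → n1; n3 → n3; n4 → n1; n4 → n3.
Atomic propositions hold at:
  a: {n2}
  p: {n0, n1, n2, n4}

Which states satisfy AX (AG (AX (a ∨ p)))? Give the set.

Sat(a ∨ p) = {n0, n1, n2, n4}
Sat(AX (a ∨ p)) = {s : every successor in {n0, n1, n2, n4}} = {n0, n1, n2}
AG (AX (a ∨ p)): greatest fixpoint, start Z0 = {n0, n1, n2}, keep only states in Sat with every successor in Z. Z1 = {n1, n2}; fixed.
Sat(AG (AX (a ∨ p))) = {n1, n2}
Sat(AX (AG (AX (a ∨ p)))) = {s : every successor in {n1, n2}} = {n1, n2}

{n1, n2}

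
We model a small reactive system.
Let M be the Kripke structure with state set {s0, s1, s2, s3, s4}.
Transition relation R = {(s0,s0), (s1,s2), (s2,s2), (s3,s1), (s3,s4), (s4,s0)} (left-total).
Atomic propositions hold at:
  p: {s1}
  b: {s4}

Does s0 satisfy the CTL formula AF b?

AF b: least fixpoint, start Z0 = {s4}, add states with every successor in Z. Already a fixed point.
Sat(AF b) = {s4}
s0 ∉ Sat(AF b) = {s4}, so the formula does not hold at s0.

No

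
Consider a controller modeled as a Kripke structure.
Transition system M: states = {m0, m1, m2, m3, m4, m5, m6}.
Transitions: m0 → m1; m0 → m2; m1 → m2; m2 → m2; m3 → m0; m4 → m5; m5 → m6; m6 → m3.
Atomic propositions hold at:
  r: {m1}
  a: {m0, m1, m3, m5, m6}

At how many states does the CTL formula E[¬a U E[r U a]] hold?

Sat(¬a) = {m2, m4}
E[r U a]: least fixpoint, start Z0 = Sat(a) = {m0, m1, m3, m5, m6}, add states in Sat(r) with some successor in Z. Already a fixed point.
Sat(E[r U a]) = {m0, m1, m3, m5, m6}
E[¬a U E[r U a]]: least fixpoint, start Z0 = Sat(E[r U a]) = {m0, m1, m3, m5, m6}, add states in Sat(¬a) with some successor in Z. Z1 = {m0, m1, m3, m4, m5, m6}; fixed.
Sat(E[¬a U E[r U a]]) = {m0, m1, m3, m4, m5, m6}
|Sat(E[¬a U E[r U a]])| = |{m0, m1, m3, m4, m5, m6}| = 6.

6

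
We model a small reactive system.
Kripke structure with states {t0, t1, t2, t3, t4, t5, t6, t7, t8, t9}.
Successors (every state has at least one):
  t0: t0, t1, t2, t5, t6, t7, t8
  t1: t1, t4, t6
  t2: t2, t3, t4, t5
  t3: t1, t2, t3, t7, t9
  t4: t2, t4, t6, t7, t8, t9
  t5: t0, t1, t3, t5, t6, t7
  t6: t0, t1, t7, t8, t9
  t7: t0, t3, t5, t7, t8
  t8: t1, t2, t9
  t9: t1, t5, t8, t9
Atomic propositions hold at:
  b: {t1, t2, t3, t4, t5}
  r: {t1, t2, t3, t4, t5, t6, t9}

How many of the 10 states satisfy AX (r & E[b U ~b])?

3

Sat(~b) = {t0, t6, t7, t8, t9}
E[b U ~b]: least fixpoint, start Z0 = Sat(~b) = {t0, t6, t7, t8, t9}, add states in Sat(b) with some successor in Z. Z1 = {t0, t1, t3, t4, t5, t6, t7, t8, t9}; Z2 = {t0, t1, t2, t3, t4, t5, t6, t7, t8, t9}; fixed.
Sat(E[b U ~b]) = {t0, t1, t2, t3, t4, t5, t6, t7, t8, t9}
Sat(r & E[b U ~b]) = {t1, t2, t3, t4, t5, t6, t9}
Sat(AX (r & E[b U ~b])) = {s : every successor in {t1, t2, t3, t4, t5, t6, t9}} = {t1, t2, t8}
|Sat(AX (r & E[b U ~b]))| = |{t1, t2, t8}| = 3.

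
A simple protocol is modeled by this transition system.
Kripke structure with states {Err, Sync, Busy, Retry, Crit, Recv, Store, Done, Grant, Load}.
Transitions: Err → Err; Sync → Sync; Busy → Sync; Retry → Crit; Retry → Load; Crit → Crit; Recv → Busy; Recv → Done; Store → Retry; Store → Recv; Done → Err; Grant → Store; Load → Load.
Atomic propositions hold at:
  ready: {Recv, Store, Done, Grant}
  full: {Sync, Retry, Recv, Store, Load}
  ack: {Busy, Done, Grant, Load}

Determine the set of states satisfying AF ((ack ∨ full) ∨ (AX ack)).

{Sync, Busy, Retry, Recv, Store, Done, Grant, Load}

Sat(ack ∨ full) = {Sync, Busy, Retry, Recv, Store, Done, Grant, Load}
Sat(AX ack) = {s : every successor in {Busy, Done, Grant, Load}} = {Recv, Load}
Sat((ack ∨ full) ∨ (AX ack)) = {Sync, Busy, Retry, Recv, Store, Done, Grant, Load}
AF ((ack ∨ full) ∨ (AX ack)): least fixpoint, start Z0 = {Sync, Busy, Retry, Recv, Store, Done, Grant, Load}, add states with every successor in Z. Already a fixed point.
Sat(AF ((ack ∨ full) ∨ (AX ack))) = {Sync, Busy, Retry, Recv, Store, Done, Grant, Load}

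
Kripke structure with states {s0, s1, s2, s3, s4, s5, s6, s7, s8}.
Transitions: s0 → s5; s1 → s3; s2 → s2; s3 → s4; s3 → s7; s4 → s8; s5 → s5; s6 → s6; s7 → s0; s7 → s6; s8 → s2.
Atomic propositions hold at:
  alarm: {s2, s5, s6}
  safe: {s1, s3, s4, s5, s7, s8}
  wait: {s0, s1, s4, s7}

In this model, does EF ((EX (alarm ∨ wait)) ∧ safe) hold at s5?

Yes

Sat(alarm ∨ wait) = {s0, s1, s2, s4, s5, s6, s7}
Sat(EX (alarm ∨ wait)) = {s : some successor in {s0, s1, s2, s4, s5, s6, s7}} = {s0, s2, s3, s5, s6, s7, s8}
Sat((EX (alarm ∨ wait)) ∧ safe) = {s3, s5, s7, s8}
EF ((EX (alarm ∨ wait)) ∧ safe): least fixpoint, start Z0 = {s3, s5, s7, s8}, add states with some successor in Z. Z1 = {s0, s1, s3, s4, s5, s7, s8}; fixed.
Sat(EF ((EX (alarm ∨ wait)) ∧ safe)) = {s0, s1, s3, s4, s5, s7, s8}
s5 ∈ Sat(EF ((EX (alarm ∨ wait)) ∧ safe)) = {s0, s1, s3, s4, s5, s7, s8}, so the formula holds at s5.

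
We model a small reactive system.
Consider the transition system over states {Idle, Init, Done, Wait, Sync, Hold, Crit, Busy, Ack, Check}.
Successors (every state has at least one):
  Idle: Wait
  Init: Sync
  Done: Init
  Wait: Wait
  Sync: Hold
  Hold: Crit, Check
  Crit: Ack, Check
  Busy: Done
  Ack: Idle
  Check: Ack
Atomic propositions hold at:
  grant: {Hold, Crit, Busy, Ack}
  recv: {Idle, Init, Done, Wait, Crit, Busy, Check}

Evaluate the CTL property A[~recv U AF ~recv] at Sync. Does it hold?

Yes

Sat(~recv) = {Sync, Hold, Ack}
AF ~recv: least fixpoint, start Z0 = {Sync, Hold, Ack}, add states with every successor in Z. Z1 = {Init, Sync, Hold, Ack, Check}; Z2 = {Init, Done, Sync, Hold, Crit, Ack, Check}; Z3 = {Init, Done, Sync, Hold, Crit, Busy, Ack, Check}; fixed.
Sat(AF ~recv) = {Init, Done, Sync, Hold, Crit, Busy, Ack, Check}
A[~recv U AF ~recv]: least fixpoint, start Z0 = Sat(AF ~recv) = {Init, Done, Sync, Hold, Crit, Busy, Ack, Check}, add states in Sat(~recv) with every successor in Z. Already a fixed point.
Sat(A[~recv U AF ~recv]) = {Init, Done, Sync, Hold, Crit, Busy, Ack, Check}
Sync ∈ Sat(A[~recv U AF ~recv]) = {Init, Done, Sync, Hold, Crit, Busy, Ack, Check}, so the formula holds at Sync.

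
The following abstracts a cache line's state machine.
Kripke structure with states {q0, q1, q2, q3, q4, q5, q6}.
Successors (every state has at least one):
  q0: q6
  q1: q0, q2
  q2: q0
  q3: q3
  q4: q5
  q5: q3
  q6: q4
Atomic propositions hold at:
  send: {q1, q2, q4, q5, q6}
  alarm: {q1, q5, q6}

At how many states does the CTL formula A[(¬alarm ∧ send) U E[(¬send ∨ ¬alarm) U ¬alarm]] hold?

4

Sat(¬alarm) = {q0, q2, q3, q4}
Sat(¬alarm ∧ send) = {q2, q4}
Sat(¬send) = {q0, q3}
Sat(¬send ∨ ¬alarm) = {q0, q2, q3, q4}
E[(¬send ∨ ¬alarm) U ¬alarm]: least fixpoint, start Z0 = Sat(¬alarm) = {q0, q2, q3, q4}, add states in Sat(¬send ∨ ¬alarm) with some successor in Z. Already a fixed point.
Sat(E[(¬send ∨ ¬alarm) U ¬alarm]) = {q0, q2, q3, q4}
A[(¬alarm ∧ send) U E[(¬send ∨ ¬alarm) U ¬alarm]]: least fixpoint, start Z0 = Sat(E[(¬send ∨ ¬alarm) U ¬alarm]) = {q0, q2, q3, q4}, add states in Sat(¬alarm ∧ send) with every successor in Z. Already a fixed point.
Sat(A[(¬alarm ∧ send) U E[(¬send ∨ ¬alarm) U ¬alarm]]) = {q0, q2, q3, q4}
|Sat(A[(¬alarm ∧ send) U E[(¬send ∨ ¬alarm) U ¬alarm]])| = |{q0, q2, q3, q4}| = 4.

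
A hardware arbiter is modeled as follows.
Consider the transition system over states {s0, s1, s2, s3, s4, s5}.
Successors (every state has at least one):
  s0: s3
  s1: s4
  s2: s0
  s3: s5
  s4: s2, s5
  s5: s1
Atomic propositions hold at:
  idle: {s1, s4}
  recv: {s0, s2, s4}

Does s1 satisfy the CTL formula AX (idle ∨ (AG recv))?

Yes

AG recv: greatest fixpoint, start Z0 = {s0, s2, s4}, keep only states in Sat with every successor in Z. Z1 = {s2}; Z2 = ∅; fixed.
Sat(AG recv) = ∅
Sat(idle ∨ (AG recv)) = {s1, s4}
Sat(AX (idle ∨ (AG recv))) = {s : every successor in {s1, s4}} = {s1, s5}
s1 ∈ Sat(AX (idle ∨ (AG recv))) = {s1, s5}, so the formula holds at s1.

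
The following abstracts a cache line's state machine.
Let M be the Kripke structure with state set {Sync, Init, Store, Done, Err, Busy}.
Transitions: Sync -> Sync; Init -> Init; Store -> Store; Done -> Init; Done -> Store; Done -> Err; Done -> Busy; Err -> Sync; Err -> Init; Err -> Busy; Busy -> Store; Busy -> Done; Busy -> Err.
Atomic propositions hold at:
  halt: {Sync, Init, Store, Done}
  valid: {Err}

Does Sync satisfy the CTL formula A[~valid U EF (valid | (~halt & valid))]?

Sat(~valid) = {Sync, Init, Store, Done, Busy}
Sat(~halt) = {Err, Busy}
Sat(~halt & valid) = {Err}
Sat(valid | (~halt & valid)) = {Err}
EF (valid | (~halt & valid)): least fixpoint, start Z0 = {Err}, add states with some successor in Z. Z1 = {Done, Err, Busy}; fixed.
Sat(EF (valid | (~halt & valid))) = {Done, Err, Busy}
A[~valid U EF (valid | (~halt & valid))]: least fixpoint, start Z0 = Sat(EF (valid | (~halt & valid))) = {Done, Err, Busy}, add states in Sat(~valid) with every successor in Z. Already a fixed point.
Sat(A[~valid U EF (valid | (~halt & valid))]) = {Done, Err, Busy}
Sync ∉ Sat(A[~valid U EF (valid | (~halt & valid))]) = {Done, Err, Busy}, so the formula does not hold at Sync.

No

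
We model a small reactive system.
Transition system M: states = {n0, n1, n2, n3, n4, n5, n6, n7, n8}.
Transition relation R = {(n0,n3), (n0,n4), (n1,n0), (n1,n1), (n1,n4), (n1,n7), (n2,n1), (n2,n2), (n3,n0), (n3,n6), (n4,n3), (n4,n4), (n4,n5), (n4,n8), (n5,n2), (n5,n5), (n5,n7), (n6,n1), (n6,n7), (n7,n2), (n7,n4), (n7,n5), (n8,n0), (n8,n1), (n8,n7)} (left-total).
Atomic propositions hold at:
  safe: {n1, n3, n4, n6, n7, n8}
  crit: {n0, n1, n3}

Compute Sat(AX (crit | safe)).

{n0, n1, n3, n6, n8}

Sat(crit | safe) = {n0, n1, n3, n4, n6, n7, n8}
Sat(AX (crit | safe)) = {s : every successor in {n0, n1, n3, n4, n6, n7, n8}} = {n0, n1, n3, n6, n8}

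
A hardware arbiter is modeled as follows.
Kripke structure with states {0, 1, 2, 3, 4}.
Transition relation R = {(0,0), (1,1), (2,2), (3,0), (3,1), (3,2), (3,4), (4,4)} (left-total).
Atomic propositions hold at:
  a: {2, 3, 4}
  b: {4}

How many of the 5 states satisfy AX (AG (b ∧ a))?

1

Sat(b ∧ a) = {4}
AG (b ∧ a): greatest fixpoint, start Z0 = {4}, keep only states in Sat with every successor in Z. Already a fixed point.
Sat(AG (b ∧ a)) = {4}
Sat(AX (AG (b ∧ a))) = {s : every successor in {4}} = {4}
|Sat(AX (AG (b ∧ a)))| = |{4}| = 1.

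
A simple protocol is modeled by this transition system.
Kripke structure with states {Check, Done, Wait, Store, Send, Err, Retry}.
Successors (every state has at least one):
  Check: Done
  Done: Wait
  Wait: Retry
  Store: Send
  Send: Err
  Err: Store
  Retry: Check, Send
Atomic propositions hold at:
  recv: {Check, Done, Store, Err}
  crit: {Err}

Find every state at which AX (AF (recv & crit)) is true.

{Store, Send, Err}

Sat(recv & crit) = {Err}
AF (recv & crit): least fixpoint, start Z0 = {Err}, add states with every successor in Z. Z1 = {Send, Err}; Z2 = {Store, Send, Err}; fixed.
Sat(AF (recv & crit)) = {Store, Send, Err}
Sat(AX (AF (recv & crit))) = {s : every successor in {Store, Send, Err}} = {Store, Send, Err}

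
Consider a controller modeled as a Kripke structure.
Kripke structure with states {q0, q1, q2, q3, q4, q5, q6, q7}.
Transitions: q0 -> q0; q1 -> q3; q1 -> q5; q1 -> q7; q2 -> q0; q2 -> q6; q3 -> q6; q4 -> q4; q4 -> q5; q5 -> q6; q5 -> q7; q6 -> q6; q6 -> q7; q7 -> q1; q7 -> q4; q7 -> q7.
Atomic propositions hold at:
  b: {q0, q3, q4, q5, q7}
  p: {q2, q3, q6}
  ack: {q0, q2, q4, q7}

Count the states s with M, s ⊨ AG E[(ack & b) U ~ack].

Sat(ack & b) = {q0, q4, q7}
Sat(~ack) = {q1, q3, q5, q6}
E[(ack & b) U ~ack]: least fixpoint, start Z0 = Sat(~ack) = {q1, q3, q5, q6}, add states in Sat(ack & b) with some successor in Z. Z1 = {q1, q3, q4, q5, q6, q7}; fixed.
Sat(E[(ack & b) U ~ack]) = {q1, q3, q4, q5, q6, q7}
AG E[(ack & b) U ~ack]: greatest fixpoint, start Z0 = {q1, q3, q4, q5, q6, q7}, keep only states in Sat with every successor in Z. Already a fixed point.
Sat(AG E[(ack & b) U ~ack]) = {q1, q3, q4, q5, q6, q7}
|Sat(AG E[(ack & b) U ~ack])| = |{q1, q3, q4, q5, q6, q7}| = 6.

6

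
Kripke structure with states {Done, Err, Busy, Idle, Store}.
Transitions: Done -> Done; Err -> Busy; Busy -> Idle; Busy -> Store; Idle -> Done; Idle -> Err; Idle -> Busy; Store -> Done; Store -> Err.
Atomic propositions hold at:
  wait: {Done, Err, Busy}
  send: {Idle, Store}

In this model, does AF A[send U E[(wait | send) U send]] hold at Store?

Sat(wait | send) = {Done, Err, Busy, Idle, Store}
E[(wait | send) U send]: least fixpoint, start Z0 = Sat(send) = {Idle, Store}, add states in Sat(wait | send) with some successor in Z. Z1 = {Busy, Idle, Store}; Z2 = {Err, Busy, Idle, Store}; fixed.
Sat(E[(wait | send) U send]) = {Err, Busy, Idle, Store}
A[send U E[(wait | send) U send]]: least fixpoint, start Z0 = Sat(E[(wait | send) U send]) = {Err, Busy, Idle, Store}, add states in Sat(send) with every successor in Z. Already a fixed point.
Sat(A[send U E[(wait | send) U send]]) = {Err, Busy, Idle, Store}
AF A[send U E[(wait | send) U send]]: least fixpoint, start Z0 = {Err, Busy, Idle, Store}, add states with every successor in Z. Already a fixed point.
Sat(AF A[send U E[(wait | send) U send]]) = {Err, Busy, Idle, Store}
Store ∈ Sat(AF A[send U E[(wait | send) U send]]) = {Err, Busy, Idle, Store}, so the formula holds at Store.

Yes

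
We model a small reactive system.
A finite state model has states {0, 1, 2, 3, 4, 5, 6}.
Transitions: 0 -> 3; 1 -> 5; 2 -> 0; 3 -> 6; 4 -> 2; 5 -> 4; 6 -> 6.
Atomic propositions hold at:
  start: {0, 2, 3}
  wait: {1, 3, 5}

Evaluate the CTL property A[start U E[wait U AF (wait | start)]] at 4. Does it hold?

Yes

Sat(wait | start) = {0, 1, 2, 3, 5}
AF (wait | start): least fixpoint, start Z0 = {0, 1, 2, 3, 5}, add states with every successor in Z. Z1 = {0, 1, 2, 3, 4, 5}; fixed.
Sat(AF (wait | start)) = {0, 1, 2, 3, 4, 5}
E[wait U AF (wait | start)]: least fixpoint, start Z0 = Sat(AF (wait | start)) = {0, 1, 2, 3, 4, 5}, add states in Sat(wait) with some successor in Z. Already a fixed point.
Sat(E[wait U AF (wait | start)]) = {0, 1, 2, 3, 4, 5}
A[start U E[wait U AF (wait | start)]]: least fixpoint, start Z0 = Sat(E[wait U AF (wait | start)]) = {0, 1, 2, 3, 4, 5}, add states in Sat(start) with every successor in Z. Already a fixed point.
Sat(A[start U E[wait U AF (wait | start)]]) = {0, 1, 2, 3, 4, 5}
4 ∈ Sat(A[start U E[wait U AF (wait | start)]]) = {0, 1, 2, 3, 4, 5}, so the formula holds at 4.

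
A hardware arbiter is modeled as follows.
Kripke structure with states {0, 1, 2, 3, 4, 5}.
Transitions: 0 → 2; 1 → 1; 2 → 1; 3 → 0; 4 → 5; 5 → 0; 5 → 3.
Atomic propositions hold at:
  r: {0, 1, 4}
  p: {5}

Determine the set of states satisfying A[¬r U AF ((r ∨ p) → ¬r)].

{0, 2, 3, 4, 5}

Sat(¬r) = {2, 3, 5}
Sat(r ∨ p) = {0, 1, 4, 5}
Sat((r ∨ p) → ¬r) = {2, 3, 5}
AF ((r ∨ p) → ¬r): least fixpoint, start Z0 = {2, 3, 5}, add states with every successor in Z. Z1 = {0, 2, 3, 4, 5}; fixed.
Sat(AF ((r ∨ p) → ¬r)) = {0, 2, 3, 4, 5}
A[¬r U AF ((r ∨ p) → ¬r)]: least fixpoint, start Z0 = Sat(AF ((r ∨ p) → ¬r)) = {0, 2, 3, 4, 5}, add states in Sat(¬r) with every successor in Z. Already a fixed point.
Sat(A[¬r U AF ((r ∨ p) → ¬r)]) = {0, 2, 3, 4, 5}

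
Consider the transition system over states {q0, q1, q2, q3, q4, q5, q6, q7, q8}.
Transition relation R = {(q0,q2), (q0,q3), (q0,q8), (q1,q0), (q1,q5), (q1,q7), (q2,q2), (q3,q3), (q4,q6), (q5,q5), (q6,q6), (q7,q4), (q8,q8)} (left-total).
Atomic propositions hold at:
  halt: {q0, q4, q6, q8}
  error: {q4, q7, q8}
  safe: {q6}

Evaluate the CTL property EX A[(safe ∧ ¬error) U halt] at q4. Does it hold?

Sat(¬error) = {q0, q1, q2, q3, q5, q6}
Sat(safe ∧ ¬error) = {q6}
A[(safe ∧ ¬error) U halt]: least fixpoint, start Z0 = Sat(halt) = {q0, q4, q6, q8}, add states in Sat(safe ∧ ¬error) with every successor in Z. Already a fixed point.
Sat(A[(safe ∧ ¬error) U halt]) = {q0, q4, q6, q8}
Sat(EX A[(safe ∧ ¬error) U halt]) = {s : some successor in {q0, q4, q6, q8}} = {q0, q1, q4, q6, q7, q8}
q4 ∈ Sat(EX A[(safe ∧ ¬error) U halt]) = {q0, q1, q4, q6, q7, q8}, so the formula holds at q4.

Yes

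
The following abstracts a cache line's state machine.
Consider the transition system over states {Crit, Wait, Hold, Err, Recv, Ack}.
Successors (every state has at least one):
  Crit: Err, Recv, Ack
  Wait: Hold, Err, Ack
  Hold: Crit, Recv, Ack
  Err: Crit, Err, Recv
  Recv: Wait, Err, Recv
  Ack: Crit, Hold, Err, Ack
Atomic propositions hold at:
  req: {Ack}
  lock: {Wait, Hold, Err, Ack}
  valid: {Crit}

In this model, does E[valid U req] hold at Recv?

E[valid U req]: least fixpoint, start Z0 = Sat(req) = {Ack}, add states in Sat(valid) with some successor in Z. Z1 = {Crit, Ack}; fixed.
Sat(E[valid U req]) = {Crit, Ack}
Recv ∉ Sat(E[valid U req]) = {Crit, Ack}, so the formula does not hold at Recv.

No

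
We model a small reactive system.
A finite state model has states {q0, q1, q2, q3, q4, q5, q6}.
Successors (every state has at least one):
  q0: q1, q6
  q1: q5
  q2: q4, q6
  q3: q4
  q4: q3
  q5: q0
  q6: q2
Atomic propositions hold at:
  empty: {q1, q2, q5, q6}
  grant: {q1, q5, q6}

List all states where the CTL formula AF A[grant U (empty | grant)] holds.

Sat(empty | grant) = {q1, q2, q5, q6}
A[grant U (empty | grant)]: least fixpoint, start Z0 = Sat((empty | grant)) = {q1, q2, q5, q6}, add states in Sat(grant) with every successor in Z. Already a fixed point.
Sat(A[grant U (empty | grant)]) = {q1, q2, q5, q6}
AF A[grant U (empty | grant)]: least fixpoint, start Z0 = {q1, q2, q5, q6}, add states with every successor in Z. Z1 = {q0, q1, q2, q5, q6}; fixed.
Sat(AF A[grant U (empty | grant)]) = {q0, q1, q2, q5, q6}

{q0, q1, q2, q5, q6}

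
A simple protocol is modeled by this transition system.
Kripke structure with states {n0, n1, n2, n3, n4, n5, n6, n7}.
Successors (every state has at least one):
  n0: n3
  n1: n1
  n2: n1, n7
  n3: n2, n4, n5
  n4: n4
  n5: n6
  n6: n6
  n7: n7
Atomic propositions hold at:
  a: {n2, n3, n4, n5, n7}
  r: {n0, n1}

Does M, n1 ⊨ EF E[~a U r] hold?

Yes

Sat(~a) = {n0, n1, n6}
E[~a U r]: least fixpoint, start Z0 = Sat(r) = {n0, n1}, add states in Sat(~a) with some successor in Z. Already a fixed point.
Sat(E[~a U r]) = {n0, n1}
EF E[~a U r]: least fixpoint, start Z0 = {n0, n1}, add states with some successor in Z. Z1 = {n0, n1, n2}; Z2 = {n0, n1, n2, n3}; fixed.
Sat(EF E[~a U r]) = {n0, n1, n2, n3}
n1 ∈ Sat(EF E[~a U r]) = {n0, n1, n2, n3}, so the formula holds at n1.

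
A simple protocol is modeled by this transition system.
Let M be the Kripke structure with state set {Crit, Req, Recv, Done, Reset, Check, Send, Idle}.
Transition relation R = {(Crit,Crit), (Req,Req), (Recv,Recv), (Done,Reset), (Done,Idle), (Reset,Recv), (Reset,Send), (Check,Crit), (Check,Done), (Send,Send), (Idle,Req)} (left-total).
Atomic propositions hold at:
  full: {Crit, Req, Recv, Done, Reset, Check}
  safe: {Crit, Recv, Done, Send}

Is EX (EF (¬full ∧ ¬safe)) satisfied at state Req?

No

Sat(¬full) = {Send, Idle}
Sat(¬safe) = {Req, Reset, Check, Idle}
Sat(¬full ∧ ¬safe) = {Idle}
EF (¬full ∧ ¬safe): least fixpoint, start Z0 = {Idle}, add states with some successor in Z. Z1 = {Done, Idle}; Z2 = {Done, Check, Idle}; fixed.
Sat(EF (¬full ∧ ¬safe)) = {Done, Check, Idle}
Sat(EX (EF (¬full ∧ ¬safe))) = {s : some successor in {Done, Check, Idle}} = {Done, Check}
Req ∉ Sat(EX (EF (¬full ∧ ¬safe))) = {Done, Check}, so the formula does not hold at Req.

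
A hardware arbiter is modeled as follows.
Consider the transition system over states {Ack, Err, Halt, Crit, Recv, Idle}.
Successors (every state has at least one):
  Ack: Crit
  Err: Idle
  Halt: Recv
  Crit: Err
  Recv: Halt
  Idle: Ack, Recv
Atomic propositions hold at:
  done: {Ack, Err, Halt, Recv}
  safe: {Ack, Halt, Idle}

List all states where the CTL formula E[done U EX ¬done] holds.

{Ack, Err}

Sat(¬done) = {Crit, Idle}
Sat(EX ¬done) = {s : some successor in {Crit, Idle}} = {Ack, Err}
E[done U EX ¬done]: least fixpoint, start Z0 = Sat(EX ¬done) = {Ack, Err}, add states in Sat(done) with some successor in Z. Already a fixed point.
Sat(E[done U EX ¬done]) = {Ack, Err}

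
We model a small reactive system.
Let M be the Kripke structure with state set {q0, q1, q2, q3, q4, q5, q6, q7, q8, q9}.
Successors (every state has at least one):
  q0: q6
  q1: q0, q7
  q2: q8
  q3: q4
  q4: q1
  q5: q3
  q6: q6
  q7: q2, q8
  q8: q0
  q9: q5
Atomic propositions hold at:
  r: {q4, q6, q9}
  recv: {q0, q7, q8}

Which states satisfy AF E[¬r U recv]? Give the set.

Sat(¬r) = {q0, q1, q2, q3, q5, q7, q8}
E[¬r U recv]: least fixpoint, start Z0 = Sat(recv) = {q0, q7, q8}, add states in Sat(¬r) with some successor in Z. Z1 = {q0, q1, q2, q7, q8}; fixed.
Sat(E[¬r U recv]) = {q0, q1, q2, q7, q8}
AF E[¬r U recv]: least fixpoint, start Z0 = {q0, q1, q2, q7, q8}, add states with every successor in Z. Z1 = {q0, q1, q2, q4, q7, q8}; Z2 = {q0, q1, q2, q3, q4, q7, q8}; Z3 = {q0, q1, q2, q3, q4, q5, q7, q8}; Z4 = {q0, q1, q2, q3, q4, q5, q7, q8, q9}; fixed.
Sat(AF E[¬r U recv]) = {q0, q1, q2, q3, q4, q5, q7, q8, q9}

{q0, q1, q2, q3, q4, q5, q7, q8, q9}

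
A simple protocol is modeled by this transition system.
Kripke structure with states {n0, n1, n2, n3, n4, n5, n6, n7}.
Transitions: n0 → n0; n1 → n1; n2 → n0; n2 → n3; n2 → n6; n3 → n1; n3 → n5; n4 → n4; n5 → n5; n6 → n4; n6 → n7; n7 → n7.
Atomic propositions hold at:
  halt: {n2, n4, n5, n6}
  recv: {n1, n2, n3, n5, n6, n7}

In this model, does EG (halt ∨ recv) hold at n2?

Yes

Sat(halt ∨ recv) = {n1, n2, n3, n4, n5, n6, n7}
EG (halt ∨ recv): greatest fixpoint, start Z0 = {n1, n2, n3, n4, n5, n6, n7}, keep only states in Sat with some successor in Z. Already a fixed point.
Sat(EG (halt ∨ recv)) = {n1, n2, n3, n4, n5, n6, n7}
n2 ∈ Sat(EG (halt ∨ recv)) = {n1, n2, n3, n4, n5, n6, n7}, so the formula holds at n2.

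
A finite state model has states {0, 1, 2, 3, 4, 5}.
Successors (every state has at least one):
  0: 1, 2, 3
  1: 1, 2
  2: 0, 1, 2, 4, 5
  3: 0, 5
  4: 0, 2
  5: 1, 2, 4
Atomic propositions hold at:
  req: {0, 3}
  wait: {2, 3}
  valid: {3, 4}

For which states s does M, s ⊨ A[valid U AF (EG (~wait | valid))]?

Sat(~wait) = {0, 1, 4, 5}
Sat(~wait | valid) = {0, 1, 3, 4, 5}
EG (~wait | valid): greatest fixpoint, start Z0 = {0, 1, 3, 4, 5}, keep only states in Sat with some successor in Z. Already a fixed point.
Sat(EG (~wait | valid)) = {0, 1, 3, 4, 5}
AF (EG (~wait | valid)): least fixpoint, start Z0 = {0, 1, 3, 4, 5}, add states with every successor in Z. Already a fixed point.
Sat(AF (EG (~wait | valid))) = {0, 1, 3, 4, 5}
A[valid U AF (EG (~wait | valid))]: least fixpoint, start Z0 = Sat(AF (EG (~wait | valid))) = {0, 1, 3, 4, 5}, add states in Sat(valid) with every successor in Z. Already a fixed point.
Sat(A[valid U AF (EG (~wait | valid))]) = {0, 1, 3, 4, 5}

{0, 1, 3, 4, 5}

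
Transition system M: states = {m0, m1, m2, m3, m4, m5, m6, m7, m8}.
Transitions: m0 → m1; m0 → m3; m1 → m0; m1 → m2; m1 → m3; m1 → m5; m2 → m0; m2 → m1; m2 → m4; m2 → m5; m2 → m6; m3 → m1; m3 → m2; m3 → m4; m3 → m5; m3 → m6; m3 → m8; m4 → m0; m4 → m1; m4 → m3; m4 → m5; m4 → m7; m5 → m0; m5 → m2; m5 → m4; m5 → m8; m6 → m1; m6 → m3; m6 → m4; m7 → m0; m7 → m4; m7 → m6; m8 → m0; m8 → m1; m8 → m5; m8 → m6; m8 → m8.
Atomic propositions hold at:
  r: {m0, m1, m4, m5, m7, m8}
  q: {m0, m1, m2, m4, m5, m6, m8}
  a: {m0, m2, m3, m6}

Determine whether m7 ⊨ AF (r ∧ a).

No

Sat(r ∧ a) = {m0}
AF (r ∧ a): least fixpoint, start Z0 = {m0}, add states with every successor in Z. Already a fixed point.
Sat(AF (r ∧ a)) = {m0}
m7 ∉ Sat(AF (r ∧ a)) = {m0}, so the formula does not hold at m7.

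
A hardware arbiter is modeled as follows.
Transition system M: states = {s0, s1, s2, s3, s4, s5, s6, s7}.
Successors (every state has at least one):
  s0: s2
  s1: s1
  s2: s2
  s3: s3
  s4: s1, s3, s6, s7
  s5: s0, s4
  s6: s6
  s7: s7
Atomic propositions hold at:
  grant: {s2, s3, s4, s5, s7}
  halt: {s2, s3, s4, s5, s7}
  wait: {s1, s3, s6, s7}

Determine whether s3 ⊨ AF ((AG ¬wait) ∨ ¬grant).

Sat(¬wait) = {s0, s2, s4, s5}
AG ¬wait: greatest fixpoint, start Z0 = {s0, s2, s4, s5}, keep only states in Sat with every successor in Z. Z1 = {s0, s2, s5}; Z2 = {s0, s2}; fixed.
Sat(AG ¬wait) = {s0, s2}
Sat(¬grant) = {s0, s1, s6}
Sat((AG ¬wait) ∨ ¬grant) = {s0, s1, s2, s6}
AF ((AG ¬wait) ∨ ¬grant): least fixpoint, start Z0 = {s0, s1, s2, s6}, add states with every successor in Z. Already a fixed point.
Sat(AF ((AG ¬wait) ∨ ¬grant)) = {s0, s1, s2, s6}
s3 ∉ Sat(AF ((AG ¬wait) ∨ ¬grant)) = {s0, s1, s2, s6}, so the formula does not hold at s3.

No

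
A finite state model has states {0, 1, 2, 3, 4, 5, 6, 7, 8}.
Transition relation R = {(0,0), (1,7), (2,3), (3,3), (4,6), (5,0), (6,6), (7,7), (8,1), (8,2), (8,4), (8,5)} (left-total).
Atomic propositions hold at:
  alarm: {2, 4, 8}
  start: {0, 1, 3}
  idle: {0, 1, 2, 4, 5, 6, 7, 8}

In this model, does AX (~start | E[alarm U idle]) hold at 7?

Yes

Sat(~start) = {2, 4, 5, 6, 7, 8}
E[alarm U idle]: least fixpoint, start Z0 = Sat(idle) = {0, 1, 2, 4, 5, 6, 7, 8}, add states in Sat(alarm) with some successor in Z. Already a fixed point.
Sat(E[alarm U idle]) = {0, 1, 2, 4, 5, 6, 7, 8}
Sat(~start | E[alarm U idle]) = {0, 1, 2, 4, 5, 6, 7, 8}
Sat(AX (~start | E[alarm U idle])) = {s : every successor in {0, 1, 2, 4, 5, 6, 7, 8}} = {0, 1, 4, 5, 6, 7, 8}
7 ∈ Sat(AX (~start | E[alarm U idle])) = {0, 1, 4, 5, 6, 7, 8}, so the formula holds at 7.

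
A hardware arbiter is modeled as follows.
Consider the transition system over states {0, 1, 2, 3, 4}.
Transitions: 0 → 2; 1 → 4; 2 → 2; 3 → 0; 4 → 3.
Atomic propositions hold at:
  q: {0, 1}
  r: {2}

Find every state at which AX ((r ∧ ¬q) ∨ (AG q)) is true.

Sat(¬q) = {2, 3, 4}
Sat(r ∧ ¬q) = {2}
AG q: greatest fixpoint, start Z0 = {0, 1}, keep only states in Sat with every successor in Z. Z1 = ∅; fixed.
Sat(AG q) = ∅
Sat((r ∧ ¬q) ∨ (AG q)) = {2}
Sat(AX ((r ∧ ¬q) ∨ (AG q))) = {s : every successor in {2}} = {0, 2}

{0, 2}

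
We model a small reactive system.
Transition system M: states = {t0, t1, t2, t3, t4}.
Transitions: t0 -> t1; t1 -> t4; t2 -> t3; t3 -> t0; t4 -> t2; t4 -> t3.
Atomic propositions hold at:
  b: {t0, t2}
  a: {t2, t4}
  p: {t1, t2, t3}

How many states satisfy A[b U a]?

2

A[b U a]: least fixpoint, start Z0 = Sat(a) = {t2, t4}, add states in Sat(b) with every successor in Z. Already a fixed point.
Sat(A[b U a]) = {t2, t4}
|Sat(A[b U a])| = |{t2, t4}| = 2.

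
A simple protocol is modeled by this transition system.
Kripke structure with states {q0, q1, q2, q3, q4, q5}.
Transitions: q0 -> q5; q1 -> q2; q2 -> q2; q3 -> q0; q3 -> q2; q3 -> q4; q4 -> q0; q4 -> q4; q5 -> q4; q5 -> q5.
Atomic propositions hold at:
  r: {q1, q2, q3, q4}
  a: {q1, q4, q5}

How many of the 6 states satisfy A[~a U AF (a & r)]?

2

Sat(~a) = {q0, q2, q3}
Sat(a & r) = {q1, q4}
AF (a & r): least fixpoint, start Z0 = {q1, q4}, add states with every successor in Z. Already a fixed point.
Sat(AF (a & r)) = {q1, q4}
A[~a U AF (a & r)]: least fixpoint, start Z0 = Sat(AF (a & r)) = {q1, q4}, add states in Sat(~a) with every successor in Z. Already a fixed point.
Sat(A[~a U AF (a & r)]) = {q1, q4}
|Sat(A[~a U AF (a & r)])| = |{q1, q4}| = 2.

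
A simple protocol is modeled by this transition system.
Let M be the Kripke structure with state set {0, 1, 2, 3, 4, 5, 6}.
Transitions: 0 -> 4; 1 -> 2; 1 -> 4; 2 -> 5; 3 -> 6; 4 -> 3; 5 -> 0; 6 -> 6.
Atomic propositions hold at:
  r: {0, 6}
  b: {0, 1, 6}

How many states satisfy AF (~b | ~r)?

6

Sat(~b) = {2, 3, 4, 5}
Sat(~r) = {1, 2, 3, 4, 5}
Sat(~b | ~r) = {1, 2, 3, 4, 5}
AF (~b | ~r): least fixpoint, start Z0 = {1, 2, 3, 4, 5}, add states with every successor in Z. Z1 = {0, 1, 2, 3, 4, 5}; fixed.
Sat(AF (~b | ~r)) = {0, 1, 2, 3, 4, 5}
|Sat(AF (~b | ~r))| = |{0, 1, 2, 3, 4, 5}| = 6.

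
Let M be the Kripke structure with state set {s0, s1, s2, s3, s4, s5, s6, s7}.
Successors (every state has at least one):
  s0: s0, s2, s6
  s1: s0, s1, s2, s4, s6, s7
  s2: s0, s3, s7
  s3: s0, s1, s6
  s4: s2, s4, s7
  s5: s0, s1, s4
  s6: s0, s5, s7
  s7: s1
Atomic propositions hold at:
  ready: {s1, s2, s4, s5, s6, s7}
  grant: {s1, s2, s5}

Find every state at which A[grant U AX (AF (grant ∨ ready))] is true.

Sat(grant ∨ ready) = {s1, s2, s4, s5, s6, s7}
AF (grant ∨ ready): least fixpoint, start Z0 = {s1, s2, s4, s5, s6, s7}, add states with every successor in Z. Already a fixed point.
Sat(AF (grant ∨ ready)) = {s1, s2, s4, s5, s6, s7}
Sat(AX (AF (grant ∨ ready))) = {s : every successor in {s1, s2, s4, s5, s6, s7}} = {s4, s7}
A[grant U AX (AF (grant ∨ ready))]: least fixpoint, start Z0 = Sat(AX (AF (grant ∨ ready))) = {s4, s7}, add states in Sat(grant) with every successor in Z. Already a fixed point.
Sat(A[grant U AX (AF (grant ∨ ready))]) = {s4, s7}

{s4, s7}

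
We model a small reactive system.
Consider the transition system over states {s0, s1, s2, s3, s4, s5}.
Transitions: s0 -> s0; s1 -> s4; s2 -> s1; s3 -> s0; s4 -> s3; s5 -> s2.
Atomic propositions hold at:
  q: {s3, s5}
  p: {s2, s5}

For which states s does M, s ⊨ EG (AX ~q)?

{s0, s3}

Sat(~q) = {s0, s1, s2, s4}
Sat(AX ~q) = {s : every successor in {s0, s1, s2, s4}} = {s0, s1, s2, s3, s5}
EG (AX ~q): greatest fixpoint, start Z0 = {s0, s1, s2, s3, s5}, keep only states in Sat with some successor in Z. Z1 = {s0, s2, s3, s5}; Z2 = {s0, s3, s5}; Z3 = {s0, s3}; fixed.
Sat(EG (AX ~q)) = {s0, s3}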